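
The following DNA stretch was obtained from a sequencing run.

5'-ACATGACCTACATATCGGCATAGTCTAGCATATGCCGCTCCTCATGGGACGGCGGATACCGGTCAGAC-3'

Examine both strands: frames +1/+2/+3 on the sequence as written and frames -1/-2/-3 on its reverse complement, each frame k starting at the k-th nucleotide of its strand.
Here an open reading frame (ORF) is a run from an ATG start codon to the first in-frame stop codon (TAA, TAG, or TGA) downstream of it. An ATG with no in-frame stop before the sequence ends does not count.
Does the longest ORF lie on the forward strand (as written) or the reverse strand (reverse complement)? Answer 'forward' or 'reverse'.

Reverse complement (5'→3'): GTCTGACCGGTATCCGCCGTCCCATGAGGAGCGGCATATGCTAGACTATGCCGATATGTAGGTCATGT
Frame +1: ACA TGA CCT ACA TAT CGG CAT AGT CTA GCA TAT GCC GCT CCT CAT GGG ACG GCG GAT ACC GGT CAG — no ATG→stop ORF.
Frame +2: CAT GAC CTA CAT ATC GGC ATA GTC TAG CAT ATG CCG CTC CTC ATG GGA CGG CGG ATA CCG GTC AGA — no ATG→stop ORF.
Frame +3: ATG ACC TAC ATA TCG GCA TAG TCT AGC ATA TGC CGC TCC TCA TGG GAC GGC GGA TAC CGG TCA GAC — ATG at 3, stop TAG at 21 → 21 nt.
Frame -1: GTC TGA CCG GTA TCC GCC GTC CCA TGA GGA GCG GCA TAT GCT AGA CTA TGC CGA TAT GTA GGT CAT — no ATG→stop ORF.
Frame -2: TCT GAC CGG TAT CCG CCG TCC CAT GAG GAG CGG CAT ATG CTA GAC TAT GCC GAT ATG TAG GTC ATG — ATG at 38, stop TAG at 59 → 24 nt; ATG at 56, stop TAG at 59 → 6 nt.
Frame -3: CTG ACC GGT ATC CGC CGT CCC ATG AGG AGC GGC ATA TGC TAG ACT ATG CCG ATA TGT AGG TCA TGT — ATG at 24, stop TAG at 42 → 21 nt.
Forward-strand max 21 nt; reverse-strand max 24 nt. The reverse strand has the longer ORF.

reverse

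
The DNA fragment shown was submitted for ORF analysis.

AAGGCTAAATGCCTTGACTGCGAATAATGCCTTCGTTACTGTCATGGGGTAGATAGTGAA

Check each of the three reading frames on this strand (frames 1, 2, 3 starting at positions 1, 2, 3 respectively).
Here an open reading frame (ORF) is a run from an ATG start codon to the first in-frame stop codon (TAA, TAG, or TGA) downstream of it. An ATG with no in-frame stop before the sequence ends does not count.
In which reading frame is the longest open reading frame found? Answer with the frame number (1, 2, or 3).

Frame 1: AAG GCT AAA TGC CTT GAC TGC GAA TAA TGC CTT CGT TAC TGT CAT GGG GTA GAT AGT GAA — no ATG→stop ORF.
Frame 2: AGG CTA AAT GCC TTG ACT GCG AAT AAT GCC TTC GTT ACT GTC ATG GGG TAG ATA GTG — ATG at 44, stop TAG at 50 → 9 nt.
Frame 3: GGC TAA ATG CCT TGA CTG CGA ATA ATG CCT TCG TTA CTG TCA TGG GGT AGA TAG TGA — ATG at 9, stop TGA at 15 → 9 nt; ATG at 27, stop TAG at 54 → 30 nt.
Longest ORF is 30 nt in frame 3 (positions 27–56).

3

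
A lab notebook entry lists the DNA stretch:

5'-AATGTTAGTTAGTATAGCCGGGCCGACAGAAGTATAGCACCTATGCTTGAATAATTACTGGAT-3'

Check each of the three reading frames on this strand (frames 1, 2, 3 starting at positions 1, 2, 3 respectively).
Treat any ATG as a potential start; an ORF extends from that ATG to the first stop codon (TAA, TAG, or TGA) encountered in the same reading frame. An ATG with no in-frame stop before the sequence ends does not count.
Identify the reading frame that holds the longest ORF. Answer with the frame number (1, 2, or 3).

2

Frame 1: AAT GTT AGT TAG TAT AGC CGG GCC GAC AGA AGT ATA GCA CCT ATG CTT GAA TAA TTA CTG GAT — ATG at 43, stop TAA at 52 → 12 nt.
Frame 2: ATG TTA GTT AGT ATA GCC GGG CCG ACA GAA GTA TAG CAC CTA TGC TTG AAT AAT TAC TGG — ATG at 2, stop TAG at 35 → 36 nt.
Frame 3: TGT TAG TTA GTA TAG CCG GGC CGA CAG AAG TAT AGC ACC TAT GCT TGA ATA ATT ACT GGA — no ATG→stop ORF.
Longest ORF is 36 nt in frame 2 (positions 2–37).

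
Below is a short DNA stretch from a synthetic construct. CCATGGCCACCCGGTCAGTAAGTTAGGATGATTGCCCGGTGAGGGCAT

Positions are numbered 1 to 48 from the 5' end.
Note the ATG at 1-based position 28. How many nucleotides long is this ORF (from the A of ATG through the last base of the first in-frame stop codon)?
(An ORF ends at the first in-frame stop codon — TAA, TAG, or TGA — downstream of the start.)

15

Codons from position 28: ATG (28–30), ATT (31–33), GCC (34–36), CGG (37–39), TGA (40–42).
TGA is the first in-frame stop; ORF spans 28–42, 15 nucleotides.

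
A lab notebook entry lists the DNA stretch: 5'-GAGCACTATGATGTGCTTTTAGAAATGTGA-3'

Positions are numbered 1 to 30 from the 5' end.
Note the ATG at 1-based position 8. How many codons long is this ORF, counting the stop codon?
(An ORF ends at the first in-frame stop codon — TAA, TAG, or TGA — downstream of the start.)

5

Codons from position 8: ATG (8–10), ATG (11–13), TGC (14–16), TTT (17–19), TAG (20–22).
TAG is the first in-frame stop; that's 5 codons including the stop.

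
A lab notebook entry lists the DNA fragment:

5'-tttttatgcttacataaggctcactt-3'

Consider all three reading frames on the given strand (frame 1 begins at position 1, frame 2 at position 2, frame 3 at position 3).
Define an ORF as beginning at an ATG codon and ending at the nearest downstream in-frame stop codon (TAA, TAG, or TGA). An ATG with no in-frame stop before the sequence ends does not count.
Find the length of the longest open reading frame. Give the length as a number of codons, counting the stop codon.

Frame 1: TTT TTA TGC TTA CAT AAG GCT CAC — no ATG→stop ORF.
Frame 2: TTT TAT GCT TAC ATA AGG CTC ACT — no ATG→stop ORF.
Frame 3: TTT ATG CTT ACA TAA GGC TCA CTT — ATG at 6, stop TAA at 15 → 12 nt.
Longest: frame 3, positions 6–17, 12 nt = 4 codons = 3 aa. → 4 codons.

4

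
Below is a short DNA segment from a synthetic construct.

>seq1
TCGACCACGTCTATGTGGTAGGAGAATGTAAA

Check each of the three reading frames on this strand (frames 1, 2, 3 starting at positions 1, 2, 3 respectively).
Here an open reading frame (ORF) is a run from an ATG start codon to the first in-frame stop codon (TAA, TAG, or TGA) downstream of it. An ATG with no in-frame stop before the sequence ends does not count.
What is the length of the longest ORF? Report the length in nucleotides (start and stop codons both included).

9

Frame 1: TCG ACC ACG TCT ATG TGG TAG GAG AAT GTA — ATG at 13, stop TAG at 19 → 9 nt.
Frame 2: CGA CCA CGT CTA TGT GGT AGG AGA ATG TAA — ATG at 26, stop TAA at 29 → 6 nt.
Frame 3: GAC CAC GTC TAT GTG GTA GGA GAA TGT AAA — no ATG→stop ORF.
Longest: frame 1, positions 13–21, 9 nt = 3 codons = 2 aa. → 9 nucleotides.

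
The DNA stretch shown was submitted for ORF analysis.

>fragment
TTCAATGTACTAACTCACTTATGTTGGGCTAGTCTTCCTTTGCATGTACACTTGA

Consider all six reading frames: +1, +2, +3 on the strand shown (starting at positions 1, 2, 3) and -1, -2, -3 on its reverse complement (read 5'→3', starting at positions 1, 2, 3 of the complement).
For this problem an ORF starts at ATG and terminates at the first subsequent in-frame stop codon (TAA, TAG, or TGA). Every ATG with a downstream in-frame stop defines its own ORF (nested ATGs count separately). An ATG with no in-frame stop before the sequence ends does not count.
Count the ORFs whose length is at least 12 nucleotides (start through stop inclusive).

Reverse complement (5'→3'): TCAAGTGTACATGCAAAGGAAGACTAGCCCAACATAAGTGAGTTAGTACATTGAA
Frame +1: TTC AAT GTA CTA ACT CAC TTA TGT TGG GCT AGT CTT CCT TTG CAT GTA CAC TTG — no ATG→stop ORF.
Frame +2: TCA ATG TAC TAA CTC ACT TAT GTT GGG CTA GTC TTC CTT TGC ATG TAC ACT TGA — ATG at 5, stop TAA at 11 → 9 nt; ATG at 44, stop TGA at 53 → 12 nt.
Frame +3: CAA TGT ACT AAC TCA CTT ATG TTG GGC TAG TCT TCC TTT GCA TGT ACA CTT — ATG at 21, stop TAG at 30 → 12 nt.
Frame -1: TCA AGT GTA CAT GCA AAG GAA GAC TAG CCC AAC ATA AGT GAG TTA GTA CAT TGA — no ATG→stop ORF.
Frame -2: CAA GTG TAC ATG CAA AGG AAG ACT AGC CCA ACA TAA GTG AGT TAG TAC ATT GAA — ATG at 11, stop TAA at 35 → 27 nt.
Frame -3: AAG TGT ACA TGC AAA GGA AGA CTA GCC CAA CAT AAG TGA GTT AGT ACA TTG — no ATG→stop ORF.
ORFs ≥ 12 nucleotides: frame +2 44–55 (12 nucleotides), frame +3 21–32 (12 nucleotides), frame -2 11–37 (27 nucleotides). Count = 3.

3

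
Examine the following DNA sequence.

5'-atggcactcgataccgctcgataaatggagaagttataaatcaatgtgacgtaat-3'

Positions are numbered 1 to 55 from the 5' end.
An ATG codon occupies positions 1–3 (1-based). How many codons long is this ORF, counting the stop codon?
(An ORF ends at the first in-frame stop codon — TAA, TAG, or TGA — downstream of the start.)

8

Codons from position 1: ATG (1–3), GCA (4–6), CTC (7–9), GAT (10–12), ACC (13–15), GCT (16–18), CGA (19–21), TAA (22–24).
TAA is the first in-frame stop; that's 8 codons including the stop.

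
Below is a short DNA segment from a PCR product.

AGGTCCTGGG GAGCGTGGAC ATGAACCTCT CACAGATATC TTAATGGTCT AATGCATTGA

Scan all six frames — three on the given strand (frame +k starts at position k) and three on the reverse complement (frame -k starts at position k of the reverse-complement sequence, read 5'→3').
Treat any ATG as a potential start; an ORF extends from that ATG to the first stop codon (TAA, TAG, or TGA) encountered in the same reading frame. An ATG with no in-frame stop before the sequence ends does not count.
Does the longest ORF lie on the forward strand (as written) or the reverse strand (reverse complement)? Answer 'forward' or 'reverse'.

Reverse complement (5'→3'): TCAATGCATTAGACCATTAAGATATCTGTGAGAGGTTCATGTCCACGCTCCCCAGGACCT
Frame +1: AGG TCC TGG GGA GCG TGG ACA TGA ACC TCT CAC AGA TAT CTT AAT GGT CTA ATG CAT TGA — ATG at 52, stop TGA at 58 → 9 nt.
Frame +2: GGT CCT GGG GAG CGT GGA CAT GAA CCT CTC ACA GAT ATC TTA ATG GTC TAA TGC ATT — ATG at 44, stop TAA at 50 → 9 nt.
Frame +3: GTC CTG GGG AGC GTG GAC ATG AAC CTC TCA CAG ATA TCT TAA TGG TCT AAT GCA TTG — ATG at 21, stop TAA at 42 → 24 nt.
Frame -1: TCA ATG CAT TAG ACC ATT AAG ATA TCT GTG AGA GGT TCA TGT CCA CGC TCC CCA GGA CCT — ATG at 4, stop TAG at 10 → 9 nt.
Frame -2: CAA TGC ATT AGA CCA TTA AGA TAT CTG TGA GAG GTT CAT GTC CAC GCT CCC CAG GAC — no ATG→stop ORF.
Frame -3: AAT GCA TTA GAC CAT TAA GAT ATC TGT GAG AGG TTC ATG TCC ACG CTC CCC AGG ACC — no ATG→stop ORF.
Forward-strand max 24 nt; reverse-strand max 9 nt. The forward strand has the longer ORF.

forward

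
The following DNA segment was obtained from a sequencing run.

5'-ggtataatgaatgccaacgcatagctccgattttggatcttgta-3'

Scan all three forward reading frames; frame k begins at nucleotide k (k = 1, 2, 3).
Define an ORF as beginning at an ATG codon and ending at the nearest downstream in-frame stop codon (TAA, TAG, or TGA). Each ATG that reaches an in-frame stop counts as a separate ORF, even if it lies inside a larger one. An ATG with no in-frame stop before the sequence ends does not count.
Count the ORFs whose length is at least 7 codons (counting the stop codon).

Frame 1: GGT ATA ATG AAT GCC AAC GCA TAG CTC CGA TTT TGG ATC TTG — ATG at 7, stop TAG at 22 → 18 nt.
Frame 2: GTA TAA TGA ATG CCA ACG CAT AGC TCC GAT TTT GGA TCT TGT — no ATG→stop ORF.
Frame 3: TAT AAT GAA TGC CAA CGC ATA GCT CCG ATT TTG GAT CTT GTA — no ATG→stop ORF.
No ORF reaches 7 codons. Count = 0.

0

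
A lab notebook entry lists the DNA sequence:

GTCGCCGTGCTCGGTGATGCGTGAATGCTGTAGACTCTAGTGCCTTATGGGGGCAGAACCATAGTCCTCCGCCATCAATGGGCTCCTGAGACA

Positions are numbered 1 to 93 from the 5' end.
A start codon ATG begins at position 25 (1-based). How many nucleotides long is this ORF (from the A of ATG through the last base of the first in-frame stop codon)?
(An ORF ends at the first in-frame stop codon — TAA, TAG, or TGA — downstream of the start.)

9

Codons from position 25: ATG (25–27), CTG (28–30), TAG (31–33).
TAG is the first in-frame stop; ORF spans 25–33, 9 nucleotides.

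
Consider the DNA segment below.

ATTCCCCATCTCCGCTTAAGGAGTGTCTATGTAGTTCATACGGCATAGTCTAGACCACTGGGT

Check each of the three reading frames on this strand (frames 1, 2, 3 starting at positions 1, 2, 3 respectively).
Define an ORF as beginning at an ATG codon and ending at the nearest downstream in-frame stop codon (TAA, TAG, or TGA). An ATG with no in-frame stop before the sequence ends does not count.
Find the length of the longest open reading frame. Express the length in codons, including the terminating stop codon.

2

Frame 1: ATT CCC CAT CTC CGC TTA AGG AGT GTC TAT GTA GTT CAT ACG GCA TAG TCT AGA CCA CTG GGT — no ATG→stop ORF.
Frame 2: TTC CCC ATC TCC GCT TAA GGA GTG TCT ATG TAG TTC ATA CGG CAT AGT CTA GAC CAC TGG — ATG at 29, stop TAG at 32 → 6 nt.
Frame 3: TCC CCA TCT CCG CTT AAG GAG TGT CTA TGT AGT TCA TAC GGC ATA GTC TAG ACC ACT GGG — no ATG→stop ORF.
Longest: frame 2, positions 29–34, 6 nt = 2 codons = 1 aa. → 2 codons.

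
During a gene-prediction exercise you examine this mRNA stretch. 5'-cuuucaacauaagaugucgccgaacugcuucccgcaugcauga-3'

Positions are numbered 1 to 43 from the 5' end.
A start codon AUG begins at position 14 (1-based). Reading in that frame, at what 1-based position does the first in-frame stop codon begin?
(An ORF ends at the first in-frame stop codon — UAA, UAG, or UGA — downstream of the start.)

41

Codons from position 14: AUG (14–16), UCG (17–19), CCG (20–22), AAC (23–25), UGC (26–28), UUC (29–31), CCG (32–34), CAU (35–37), GCA (38–40), UGA (41–43).
UGA is a stop codon; it begins at position 41.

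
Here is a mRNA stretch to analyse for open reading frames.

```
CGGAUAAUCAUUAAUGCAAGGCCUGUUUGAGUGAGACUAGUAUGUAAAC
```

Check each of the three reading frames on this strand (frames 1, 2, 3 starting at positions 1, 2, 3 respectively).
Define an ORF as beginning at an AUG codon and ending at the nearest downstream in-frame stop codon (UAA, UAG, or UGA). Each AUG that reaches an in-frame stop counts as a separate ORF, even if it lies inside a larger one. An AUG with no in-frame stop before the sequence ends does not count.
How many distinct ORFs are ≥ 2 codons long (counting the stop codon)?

2

Frame 1: CGG AUA AUC AUU AAU GCA AGG CCU GUU UGA GUG AGA CUA GUA UGU AAA — no AUG→stop ORF.
Frame 2: GGA UAA UCA UUA AUG CAA GGC CUG UUU GAG UGA GAC UAG UAU GUA AAC — AUG at 14, stop UGA at 32 → 21 nt.
Frame 3: GAU AAU CAU UAA UGC AAG GCC UGU UUG AGU GAG ACU AGU AUG UAA — AUG at 42, stop UAA at 45 → 6 nt.
ORFs ≥ 2 codons: frame 2 14–34 (7 codons), frame 3 42–47 (2 codons). Count = 2.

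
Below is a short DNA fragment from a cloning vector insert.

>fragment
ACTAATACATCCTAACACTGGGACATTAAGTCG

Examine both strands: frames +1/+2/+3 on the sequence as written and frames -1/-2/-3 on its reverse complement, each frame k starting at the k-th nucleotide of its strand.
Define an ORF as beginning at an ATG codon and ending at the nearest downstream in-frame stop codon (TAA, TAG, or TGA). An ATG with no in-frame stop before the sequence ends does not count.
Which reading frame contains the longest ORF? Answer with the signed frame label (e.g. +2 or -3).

-2

Reverse complement (5'→3'): CGACTTAATGTCCCAGTGTTAGGATGTATTAGT
Frame +1: ACT AAT ACA TCC TAA CAC TGG GAC ATT AAG TCG — no ATG→stop ORF.
Frame +2: CTA ATA CAT CCT AAC ACT GGG ACA TTA AGT — no ATG→stop ORF.
Frame +3: TAA TAC ATC CTA ACA CTG GGA CAT TAA GTC — no ATG→stop ORF.
Frame -1: CGA CTT AAT GTC CCA GTG TTA GGA TGT ATT AGT — no ATG→stop ORF.
Frame -2: GAC TTA ATG TCC CAG TGT TAG GAT GTA TTA — ATG at 8, stop TAG at 20 → 15 nt.
Frame -3: ACT TAA TGT CCC AGT GTT AGG ATG TAT TAG — ATG at 24, stop TAG at 30 → 9 nt.
Longest ORF is 15 nt in frame -2 (positions 8–22).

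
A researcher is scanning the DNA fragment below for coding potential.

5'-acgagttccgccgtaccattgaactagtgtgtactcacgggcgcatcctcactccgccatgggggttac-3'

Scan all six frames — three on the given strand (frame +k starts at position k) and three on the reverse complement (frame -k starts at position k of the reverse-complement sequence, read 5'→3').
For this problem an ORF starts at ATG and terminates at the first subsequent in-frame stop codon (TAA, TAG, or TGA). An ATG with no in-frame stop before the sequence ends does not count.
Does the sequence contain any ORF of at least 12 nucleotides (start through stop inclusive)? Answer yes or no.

Reverse complement (5'→3'): GTAACCCCCATGGCGGAGTGAGGATGCGCCCGTGAGTACACACTAGTTCAATGGTACGGCGGAACTCGT
Frame +1: ACG AGT TCC GCC GTA CCA TTG AAC TAG TGT GTA CTC ACG GGC GCA TCC TCA CTC CGC CAT GGG GGT TAC — no ATG→stop ORF.
Frame +2: CGA GTT CCG CCG TAC CAT TGA ACT AGT GTG TAC TCA CGG GCG CAT CCT CAC TCC GCC ATG GGG GTT — no ATG→stop ORF.
Frame +3: GAG TTC CGC CGT ACC ATT GAA CTA GTG TGT ACT CAC GGG CGC ATC CTC ACT CCG CCA TGG GGG TTA — no ATG→stop ORF.
Frame -1: GTA ACC CCC ATG GCG GAG TGA GGA TGC GCC CGT GAG TAC ACA CTA GTT CAA TGG TAC GGC GGA ACT CGT — ATG at 10, stop TGA at 19 → 12 nt.
Frame -2: TAA CCC CCA TGG CGG AGT GAG GAT GCG CCC GTG AGT ACA CAC TAG TTC AAT GGT ACG GCG GAA CTC — no ATG→stop ORF.
Frame -3: AAC CCC CAT GGC GGA GTG AGG ATG CGC CCG TGA GTA CAC ACT AGT TCA ATG GTA CGG CGG AAC TCG — ATG at 24, stop TGA at 33 → 12 nt.
Frame -1 has an ORF of 12 nucleotides (positions 10–21) ≥ 12, so yes.

yes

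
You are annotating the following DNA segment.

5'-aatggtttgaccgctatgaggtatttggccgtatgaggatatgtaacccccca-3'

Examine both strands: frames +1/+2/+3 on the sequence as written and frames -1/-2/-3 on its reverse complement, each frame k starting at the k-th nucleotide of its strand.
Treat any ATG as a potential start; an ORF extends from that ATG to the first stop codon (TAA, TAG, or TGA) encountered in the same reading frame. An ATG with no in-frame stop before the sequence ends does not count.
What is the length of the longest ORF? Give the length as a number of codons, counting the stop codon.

Reverse complement (5'→3'): TGGGGGGTTACATATCCTCATACGGCCAAATACCTCATAGCGGTCAAACCATT
Frame +1: AAT GGT TTG ACC GCT ATG AGG TAT TTG GCC GTA TGA GGA TAT GTA ACC CCC — ATG at 16, stop TGA at 34 → 21 nt.
Frame +2: ATG GTT TGA CCG CTA TGA GGT ATT TGG CCG TAT GAG GAT ATG TAA CCC CCC — ATG at 2, stop TGA at 8 → 9 nt; ATG at 41, stop TAA at 44 → 6 nt.
Frame +3: TGG TTT GAC CGC TAT GAG GTA TTT GGC CGT ATG AGG ATA TGT AAC CCC CCA — no ATG→stop ORF.
Frame -1: TGG GGG GTT ACA TAT CCT CAT ACG GCC AAA TAC CTC ATA GCG GTC AAA CCA — no ATG→stop ORF.
Frame -2: GGG GGG TTA CAT ATC CTC ATA CGG CCA AAT ACC TCA TAG CGG TCA AAC CAT — no ATG→stop ORF.
Frame -3: GGG GGT TAC ATA TCC TCA TAC GGC CAA ATA CCT CAT AGC GGT CAA ACC ATT — no ATG→stop ORF.
Longest: frame +1, positions 16–36, 21 nt = 7 codons = 6 aa. → 7 codons.

7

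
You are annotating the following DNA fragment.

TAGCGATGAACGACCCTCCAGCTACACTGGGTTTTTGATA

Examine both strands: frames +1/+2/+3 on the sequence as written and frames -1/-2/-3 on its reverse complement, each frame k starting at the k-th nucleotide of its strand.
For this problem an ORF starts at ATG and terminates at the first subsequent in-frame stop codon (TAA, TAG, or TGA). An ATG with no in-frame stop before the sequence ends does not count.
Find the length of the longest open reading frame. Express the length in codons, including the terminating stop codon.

11

Reverse complement (5'→3'): TATCAAAAACCCAGTGTAGCTGGAGGGTCGTTCATCGCTA
Frame +1: TAG CGA TGA ACG ACC CTC CAG CTA CAC TGG GTT TTT GAT — no ATG→stop ORF.
Frame +2: AGC GAT GAA CGA CCC TCC AGC TAC ACT GGG TTT TTG ATA — no ATG→stop ORF.
Frame +3: GCG ATG AAC GAC CCT CCA GCT ACA CTG GGT TTT TGA — ATG at 6, stop TGA at 36 → 33 nt.
Frame -1: TAT CAA AAA CCC AGT GTA GCT GGA GGG TCG TTC ATC GCT — no ATG→stop ORF.
Frame -2: ATC AAA AAC CCA GTG TAG CTG GAG GGT CGT TCA TCG CTA — no ATG→stop ORF.
Frame -3: TCA AAA ACC CAG TGT AGC TGG AGG GTC GTT CAT CGC — no ATG→stop ORF.
Longest: frame +3, positions 6–38, 33 nt = 11 codons = 10 aa. → 11 codons.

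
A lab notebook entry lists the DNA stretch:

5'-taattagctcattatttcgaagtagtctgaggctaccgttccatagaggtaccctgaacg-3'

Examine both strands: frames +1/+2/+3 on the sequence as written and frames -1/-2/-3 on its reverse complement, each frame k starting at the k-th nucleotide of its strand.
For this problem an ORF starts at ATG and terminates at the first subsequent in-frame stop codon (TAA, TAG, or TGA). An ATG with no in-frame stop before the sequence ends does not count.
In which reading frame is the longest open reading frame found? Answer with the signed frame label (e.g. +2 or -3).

-2

Reverse complement (5'→3'): CGTTCAGGGTACCTCTATGGAACGGTAGCCTCAGACTACTTCGAAATAATGAGCTAATTA
Frame +1: TAA TTA GCT CAT TAT TTC GAA GTA GTC TGA GGC TAC CGT TCC ATA GAG GTA CCC TGA ACG — no ATG→stop ORF.
Frame +2: AAT TAG CTC ATT ATT TCG AAG TAG TCT GAG GCT ACC GTT CCA TAG AGG TAC CCT GAA — no ATG→stop ORF.
Frame +3: ATT AGC TCA TTA TTT CGA AGT AGT CTG AGG CTA CCG TTC CAT AGA GGT ACC CTG AAC — no ATG→stop ORF.
Frame -1: CGT TCA GGG TAC CTC TAT GGA ACG GTA GCC TCA GAC TAC TTC GAA ATA ATG AGC TAA TTA — ATG at 49, stop TAA at 55 → 9 nt.
Frame -2: GTT CAG GGT ACC TCT ATG GAA CGG TAG CCT CAG ACT ACT TCG AAA TAA TGA GCT AAT — ATG at 17, stop TAG at 26 → 12 nt.
Frame -3: TTC AGG GTA CCT CTA TGG AAC GGT AGC CTC AGA CTA CTT CGA AAT AAT GAG CTA ATT — no ATG→stop ORF.
Longest ORF is 12 nt in frame -2 (positions 17–28).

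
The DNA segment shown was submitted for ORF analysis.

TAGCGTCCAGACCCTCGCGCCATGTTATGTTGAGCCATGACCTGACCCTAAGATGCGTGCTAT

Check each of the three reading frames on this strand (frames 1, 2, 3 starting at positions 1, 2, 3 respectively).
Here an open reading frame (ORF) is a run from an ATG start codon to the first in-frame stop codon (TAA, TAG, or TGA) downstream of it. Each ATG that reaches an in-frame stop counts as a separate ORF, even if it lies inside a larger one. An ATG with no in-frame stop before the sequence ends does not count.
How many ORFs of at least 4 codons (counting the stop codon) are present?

1

Frame 1: TAG CGT CCA GAC CCT CGC GCC ATG TTA TGT TGA GCC ATG ACC TGA CCC TAA GAT GCG TGC TAT — ATG at 22, stop TGA at 31 → 12 nt; ATG at 37, stop TGA at 43 → 9 nt.
Frame 2: AGC GTC CAG ACC CTC GCG CCA TGT TAT GTT GAG CCA TGA CCT GAC CCT AAG ATG CGT GCT — no ATG→stop ORF.
Frame 3: GCG TCC AGA CCC TCG CGC CAT GTT ATG TTG AGC CAT GAC CTG ACC CTA AGA TGC GTG CTA — no ATG→stop ORF.
ORFs ≥ 4 codons: frame 1 22–33 (4 codons). Count = 1.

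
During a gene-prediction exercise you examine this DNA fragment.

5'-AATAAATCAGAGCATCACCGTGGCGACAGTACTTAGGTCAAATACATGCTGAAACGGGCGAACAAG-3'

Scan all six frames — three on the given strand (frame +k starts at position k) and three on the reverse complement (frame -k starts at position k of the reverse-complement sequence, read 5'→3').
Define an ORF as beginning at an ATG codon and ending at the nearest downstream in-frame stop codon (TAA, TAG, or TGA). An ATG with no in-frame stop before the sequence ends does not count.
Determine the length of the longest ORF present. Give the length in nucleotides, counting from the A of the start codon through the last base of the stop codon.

Reverse complement (5'→3'): CTTGTTCGCCCGTTTCAGCATGTATTTGACCTAAGTACTGTCGCCACGGTGATGCTCTGATTTATT
Frame +1: AAT AAA TCA GAG CAT CAC CGT GGC GAC AGT ACT TAG GTC AAA TAC ATG CTG AAA CGG GCG AAC AAG — no ATG→stop ORF.
Frame +2: ATA AAT CAG AGC ATC ACC GTG GCG ACA GTA CTT AGG TCA AAT ACA TGC TGA AAC GGG CGA ACA — no ATG→stop ORF.
Frame +3: TAA ATC AGA GCA TCA CCG TGG CGA CAG TAC TTA GGT CAA ATA CAT GCT GAA ACG GGC GAA CAA — no ATG→stop ORF.
Frame -1: CTT GTT CGC CCG TTT CAG CAT GTA TTT GAC CTA AGT ACT GTC GCC ACG GTG ATG CTC TGA TTT ATT — ATG at 52, stop TGA at 58 → 9 nt.
Frame -2: TTG TTC GCC CGT TTC AGC ATG TAT TTG ACC TAA GTA CTG TCG CCA CGG TGA TGC TCT GAT TTA — ATG at 20, stop TAA at 32 → 15 nt.
Frame -3: TGT TCG CCC GTT TCA GCA TGT ATT TGA CCT AAG TAC TGT CGC CAC GGT GAT GCT CTG ATT TAT — no ATG→stop ORF.
Longest: frame -2, positions 20–34, 15 nt = 5 codons = 4 aa. → 15 nucleotides.

15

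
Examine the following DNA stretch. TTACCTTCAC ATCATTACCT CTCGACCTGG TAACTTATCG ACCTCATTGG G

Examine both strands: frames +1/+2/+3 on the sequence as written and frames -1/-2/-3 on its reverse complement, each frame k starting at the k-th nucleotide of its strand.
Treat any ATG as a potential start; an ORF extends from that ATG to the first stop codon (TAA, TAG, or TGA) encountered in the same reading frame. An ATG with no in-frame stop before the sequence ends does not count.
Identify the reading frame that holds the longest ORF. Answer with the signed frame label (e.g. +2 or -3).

-2

Reverse complement (5'→3'): CCCAATGAGGTCGATAAGTTACCAGGTCGAGAGGTAATGATGTGAAGGTAA
Frame +1: TTA CCT TCA CAT CAT TAC CTC TCG ACC TGG TAA CTT ATC GAC CTC ATT GGG — no ATG→stop ORF.
Frame +2: TAC CTT CAC ATC ATT ACC TCT CGA CCT GGT AAC TTA TCG ACC TCA TTG — no ATG→stop ORF.
Frame +3: ACC TTC ACA TCA TTA CCT CTC GAC CTG GTA ACT TAT CGA CCT CAT TGG — no ATG→stop ORF.
Frame -1: CCC AAT GAG GTC GAT AAG TTA CCA GGT CGA GAG GTA ATG ATG TGA AGG TAA — ATG at 37, stop TGA at 43 → 9 nt; ATG at 40, stop TGA at 43 → 6 nt.
Frame -2: CCA ATG AGG TCG ATA AGT TAC CAG GTC GAG AGG TAA TGA TGT GAA GGT — ATG at 5, stop TAA at 35 → 33 nt.
Frame -3: CAA TGA GGT CGA TAA GTT ACC AGG TCG AGA GGT AAT GAT GTG AAG GTA — no ATG→stop ORF.
Longest ORF is 33 nt in frame -2 (positions 5–37).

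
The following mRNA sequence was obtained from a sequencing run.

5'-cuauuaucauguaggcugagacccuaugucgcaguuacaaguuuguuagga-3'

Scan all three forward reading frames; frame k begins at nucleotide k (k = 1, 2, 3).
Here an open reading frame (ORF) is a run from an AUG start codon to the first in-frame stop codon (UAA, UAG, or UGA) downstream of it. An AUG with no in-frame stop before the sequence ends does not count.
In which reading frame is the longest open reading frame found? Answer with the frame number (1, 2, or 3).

2

Frame 1: CUA UUA UCA UGU AGG CUG AGA CCC UAU GUC GCA GUU ACA AGU UUG UUA GGA — no AUG→stop ORF.
Frame 2: UAU UAU CAU GUA GGC UGA GAC CCU AUG UCG CAG UUA CAA GUU UGU UAG — AUG at 26, stop UAG at 47 → 24 nt.
Frame 3: AUU AUC AUG UAG GCU GAG ACC CUA UGU CGC AGU UAC AAG UUU GUU AGG — AUG at 9, stop UAG at 12 → 6 nt.
Longest ORF is 24 nt in frame 2 (positions 26–49).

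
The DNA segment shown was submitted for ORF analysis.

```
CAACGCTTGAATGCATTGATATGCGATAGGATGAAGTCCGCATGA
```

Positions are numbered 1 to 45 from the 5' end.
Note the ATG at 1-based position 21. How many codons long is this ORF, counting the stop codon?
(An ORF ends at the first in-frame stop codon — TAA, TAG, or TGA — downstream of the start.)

3

Codons from position 21: ATG (21–23), CGA (24–26), TAG (27–29).
TAG is the first in-frame stop; that's 3 codons including the stop.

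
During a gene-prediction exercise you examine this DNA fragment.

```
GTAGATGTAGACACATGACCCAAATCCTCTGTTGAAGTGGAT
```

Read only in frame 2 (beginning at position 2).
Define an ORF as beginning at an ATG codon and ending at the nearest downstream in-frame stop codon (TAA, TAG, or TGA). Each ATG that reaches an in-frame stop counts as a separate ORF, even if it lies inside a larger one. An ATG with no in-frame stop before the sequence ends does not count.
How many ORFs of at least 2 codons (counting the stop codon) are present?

1

Frame 2: TAG ATG TAG ACA CAT GAC CCA AAT CCT CTG TTG AAG TGG — ATG at 5, stop TAG at 8 → 6 nt.
ORFs ≥ 2 codons: frame 2 5–10 (2 codons). Count = 1.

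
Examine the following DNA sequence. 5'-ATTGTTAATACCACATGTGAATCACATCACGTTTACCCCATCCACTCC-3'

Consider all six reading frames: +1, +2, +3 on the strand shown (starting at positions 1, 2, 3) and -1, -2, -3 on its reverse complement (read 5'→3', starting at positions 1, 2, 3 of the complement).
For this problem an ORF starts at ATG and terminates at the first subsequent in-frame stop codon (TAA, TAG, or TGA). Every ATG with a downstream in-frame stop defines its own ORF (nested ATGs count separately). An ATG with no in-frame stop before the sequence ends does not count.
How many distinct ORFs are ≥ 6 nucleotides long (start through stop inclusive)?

Reverse complement (5'→3'): GGAGTGGATGGGGTAAACGTGATGTGATTCACATGTGGTATTAACAAT
Frame +1: ATT GTT AAT ACC ACA TGT GAA TCA CAT CAC GTT TAC CCC ATC CAC TCC — no ATG→stop ORF.
Frame +2: TTG TTA ATA CCA CAT GTG AAT CAC ATC ACG TTT ACC CCA TCC ACT — no ATG→stop ORF.
Frame +3: TGT TAA TAC CAC ATG TGA ATC ACA TCA CGT TTA CCC CAT CCA CTC — ATG at 15, stop TGA at 18 → 6 nt.
Frame -1: GGA GTG GAT GGG GTA AAC GTG ATG TGA TTC ACA TGT GGT ATT AAC AAT — ATG at 22, stop TGA at 25 → 6 nt.
Frame -2: GAG TGG ATG GGG TAA ACG TGA TGT GAT TCA CAT GTG GTA TTA ACA — ATG at 8, stop TAA at 14 → 9 nt.
Frame -3: AGT GGA TGG GGT AAA CGT GAT GTG ATT CAC ATG TGG TAT TAA CAA — ATG at 33, stop TAA at 42 → 12 nt.
ORFs ≥ 6 nucleotides: frame +3 15–20 (6 nucleotides), frame -1 22–27 (6 nucleotides), frame -2 8–16 (9 nucleotides), frame -3 33–44 (12 nucleotides). Count = 4.

4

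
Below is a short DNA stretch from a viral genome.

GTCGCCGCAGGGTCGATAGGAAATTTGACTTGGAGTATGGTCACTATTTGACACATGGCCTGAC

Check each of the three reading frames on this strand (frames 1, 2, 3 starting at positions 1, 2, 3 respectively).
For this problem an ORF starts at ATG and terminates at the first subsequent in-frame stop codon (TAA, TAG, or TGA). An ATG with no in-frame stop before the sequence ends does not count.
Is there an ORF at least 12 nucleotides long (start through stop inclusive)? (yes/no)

yes

Frame 1: GTC GCC GCA GGG TCG ATA GGA AAT TTG ACT TGG AGT ATG GTC ACT ATT TGA CAC ATG GCC TGA — ATG at 37, stop TGA at 49 → 15 nt; ATG at 55, stop TGA at 61 → 9 nt.
Frame 2: TCG CCG CAG GGT CGA TAG GAA ATT TGA CTT GGA GTA TGG TCA CTA TTT GAC ACA TGG CCT GAC — no ATG→stop ORF.
Frame 3: CGC CGC AGG GTC GAT AGG AAA TTT GAC TTG GAG TAT GGT CAC TAT TTG ACA CAT GGC CTG — no ATG→stop ORF.
Frame 1 has an ORF of 15 nucleotides (positions 37–51) ≥ 12, so yes.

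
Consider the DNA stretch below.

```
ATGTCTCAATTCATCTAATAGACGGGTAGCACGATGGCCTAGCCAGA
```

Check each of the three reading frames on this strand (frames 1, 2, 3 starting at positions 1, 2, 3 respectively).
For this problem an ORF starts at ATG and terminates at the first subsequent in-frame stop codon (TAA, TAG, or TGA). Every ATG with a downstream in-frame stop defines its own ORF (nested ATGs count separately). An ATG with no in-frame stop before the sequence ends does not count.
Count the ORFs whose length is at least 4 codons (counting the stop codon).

1

Frame 1: ATG TCT CAA TTC ATC TAA TAG ACG GGT AGC ACG ATG GCC TAG CCA — ATG at 1, stop TAA at 16 → 18 nt; ATG at 34, stop TAG at 40 → 9 nt.
Frame 2: TGT CTC AAT TCA TCT AAT AGA CGG GTA GCA CGA TGG CCT AGC CAG — no ATG→stop ORF.
Frame 3: GTC TCA ATT CAT CTA ATA GAC GGG TAG CAC GAT GGC CTA GCC AGA — no ATG→stop ORF.
ORFs ≥ 4 codons: frame 1 1–18 (6 codons). Count = 1.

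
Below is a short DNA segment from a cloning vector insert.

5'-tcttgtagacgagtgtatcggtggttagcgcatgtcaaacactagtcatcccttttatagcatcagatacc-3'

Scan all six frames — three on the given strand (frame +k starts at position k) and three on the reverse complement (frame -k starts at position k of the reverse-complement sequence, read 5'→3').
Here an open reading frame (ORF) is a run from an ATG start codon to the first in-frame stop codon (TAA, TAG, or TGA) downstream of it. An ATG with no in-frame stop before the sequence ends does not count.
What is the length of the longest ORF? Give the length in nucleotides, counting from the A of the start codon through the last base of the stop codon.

Reverse complement (5'→3'): GGTATCTGATGCTATAAAAGGGATGACTAGTGTTTGACATGCGCTAACCACCGATACACTCGTCTACAAGA
Frame +1: TCT TGT AGA CGA GTG TAT CGG TGG TTA GCG CAT GTC AAA CAC TAG TCA TCC CTT TTA TAG CAT CAG ATA — no ATG→stop ORF.
Frame +2: CTT GTA GAC GAG TGT ATC GGT GGT TAG CGC ATG TCA AAC ACT AGT CAT CCC TTT TAT AGC ATC AGA TAC — no ATG→stop ORF.
Frame +3: TTG TAG ACG AGT GTA TCG GTG GTT AGC GCA TGT CAA ACA CTA GTC ATC CCT TTT ATA GCA TCA GAT ACC — no ATG→stop ORF.
Frame -1: GGT ATC TGA TGC TAT AAA AGG GAT GAC TAG TGT TTG ACA TGC GCT AAC CAC CGA TAC ACT CGT CTA CAA — no ATG→stop ORF.
Frame -2: GTA TCT GAT GCT ATA AAA GGG ATG ACT AGT GTT TGA CAT GCG CTA ACC ACC GAT ACA CTC GTC TAC AAG — ATG at 23, stop TGA at 35 → 15 nt.
Frame -3: TAT CTG ATG CTA TAA AAG GGA TGA CTA GTG TTT GAC ATG CGC TAA CCA CCG ATA CAC TCG TCT ACA AGA — ATG at 9, stop TAA at 15 → 9 nt; ATG at 39, stop TAA at 45 → 9 nt.
Longest: frame -2, positions 23–37, 15 nt = 5 codons = 4 aa. → 15 nucleotides.

15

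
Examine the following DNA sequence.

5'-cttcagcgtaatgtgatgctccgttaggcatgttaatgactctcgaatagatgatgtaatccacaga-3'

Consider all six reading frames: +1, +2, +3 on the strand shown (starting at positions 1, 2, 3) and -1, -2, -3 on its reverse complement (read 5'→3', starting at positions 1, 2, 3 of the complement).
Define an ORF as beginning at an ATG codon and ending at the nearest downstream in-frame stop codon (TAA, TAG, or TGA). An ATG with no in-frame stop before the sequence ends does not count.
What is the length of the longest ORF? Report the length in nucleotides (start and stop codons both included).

21

Reverse complement (5'→3'): TCTGTGGATTACATCATCTATTCGAGAGTCATTAACATGCCTAACGGAGCATCACATTACGCTGAAG
Frame +1: CTT CAG CGT AAT GTG ATG CTC CGT TAG GCA TGT TAA TGA CTC TCG AAT AGA TGA TGT AAT CCA CAG — ATG at 16, stop TAG at 25 → 12 nt.
Frame +2: TTC AGC GTA ATG TGA TGC TCC GTT AGG CAT GTT AAT GAC TCT CGA ATA GAT GAT GTA ATC CAC AGA — ATG at 11, stop TGA at 14 → 6 nt.
Frame +3: TCA GCG TAA TGT GAT GCT CCG TTA GGC ATG TTA ATG ACT CTC GAA TAG ATG ATG TAA TCC ACA — ATG at 30, stop TAG at 48 → 21 nt; ATG at 36, stop TAG at 48 → 15 nt; ATG at 51, stop TAA at 57 → 9 nt; ATG at 54, stop TAA at 57 → 6 nt.
Frame -1: TCT GTG GAT TAC ATC ATC TAT TCG AGA GTC ATT AAC ATG CCT AAC GGA GCA TCA CAT TAC GCT GAA — no ATG→stop ORF.
Frame -2: CTG TGG ATT ACA TCA TCT ATT CGA GAG TCA TTA ACA TGC CTA ACG GAG CAT CAC ATT ACG CTG AAG — no ATG→stop ORF.
Frame -3: TGT GGA TTA CAT CAT CTA TTC GAG AGT CAT TAA CAT GCC TAA CGG AGC ATC ACA TTA CGC TGA — no ATG→stop ORF.
Longest: frame +3, positions 30–50, 21 nt = 7 codons = 6 aa. → 21 nucleotides.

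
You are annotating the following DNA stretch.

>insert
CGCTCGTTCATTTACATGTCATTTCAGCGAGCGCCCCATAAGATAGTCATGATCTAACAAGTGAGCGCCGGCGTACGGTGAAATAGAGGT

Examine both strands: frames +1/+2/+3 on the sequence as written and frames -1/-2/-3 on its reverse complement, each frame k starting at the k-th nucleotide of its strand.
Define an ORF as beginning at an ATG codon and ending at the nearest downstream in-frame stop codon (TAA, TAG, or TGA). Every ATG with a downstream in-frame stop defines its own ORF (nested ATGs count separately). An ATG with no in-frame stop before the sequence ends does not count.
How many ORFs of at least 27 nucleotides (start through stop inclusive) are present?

2

Reverse complement (5'→3'): ACCTCTATTTCACCGTACGCCGGCGCTCACTTGTTAGATCATGACTATCTTATGGGGCGCTCGCTGAAATGACATGTAAATGAACGAGCG
Frame +1: CGC TCG TTC ATT TAC ATG TCA TTT CAG CGA GCG CCC CAT AAG ATA GTC ATG ATC TAA CAA GTG AGC GCC GGC GTA CGG TGA AAT AGA GGT — ATG at 16, stop TAA at 55 → 42 nt; ATG at 49, stop TAA at 55 → 9 nt.
Frame +2: GCT CGT TCA TTT ACA TGT CAT TTC AGC GAG CGC CCC ATA AGA TAG TCA TGA TCT AAC AAG TGA GCG CCG GCG TAC GGT GAA ATA GAG — no ATG→stop ORF.
Frame +3: CTC GTT CAT TTA CAT GTC ATT TCA GCG AGC GCC CCA TAA GAT AGT CAT GAT CTA ACA AGT GAG CGC CGG CGT ACG GTG AAA TAG AGG — no ATG→stop ORF.
Frame -1: ACC TCT ATT TCA CCG TAC GCC GGC GCT CAC TTG TTA GAT CAT GAC TAT CTT ATG GGG CGC TCG CTG AAA TGA CAT GTA AAT GAA CGA GCG — ATG at 52, stop TGA at 70 → 21 nt.
Frame -2: CCT CTA TTT CAC CGT ACG CCG GCG CTC ACT TGT TAG ATC ATG ACT ATC TTA TGG GGC GCT CGC TGA AAT GAC ATG TAA ATG AAC GAG — ATG at 41, stop TGA at 65 → 27 nt; ATG at 74, stop TAA at 77 → 6 nt.
Frame -3: CTC TAT TTC ACC GTA CGC CGG CGC TCA CTT GTT AGA TCA TGA CTA TCT TAT GGG GCG CTC GCT GAA ATG ACA TGT AAA TGA ACG AGC — ATG at 69, stop TGA at 81 → 15 nt.
ORFs ≥ 27 nucleotides: frame +1 16–57 (42 nucleotides), frame -2 41–67 (27 nucleotides). Count = 2.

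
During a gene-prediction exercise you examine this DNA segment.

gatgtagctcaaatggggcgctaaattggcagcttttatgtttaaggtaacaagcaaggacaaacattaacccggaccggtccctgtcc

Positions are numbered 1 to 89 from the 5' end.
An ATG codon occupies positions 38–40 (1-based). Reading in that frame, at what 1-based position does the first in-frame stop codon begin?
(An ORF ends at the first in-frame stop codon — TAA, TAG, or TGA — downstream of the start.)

68

Codons from position 38: ATG (38–40), TTT (41–43), AAG (44–46), GTA (47–49), ACA (50–52), AGC (53–55), AAG (56–58), GAC (59–61), AAA (62–64), CAT (65–67), TAA (68–70).
TAA is a stop codon; it begins at position 68.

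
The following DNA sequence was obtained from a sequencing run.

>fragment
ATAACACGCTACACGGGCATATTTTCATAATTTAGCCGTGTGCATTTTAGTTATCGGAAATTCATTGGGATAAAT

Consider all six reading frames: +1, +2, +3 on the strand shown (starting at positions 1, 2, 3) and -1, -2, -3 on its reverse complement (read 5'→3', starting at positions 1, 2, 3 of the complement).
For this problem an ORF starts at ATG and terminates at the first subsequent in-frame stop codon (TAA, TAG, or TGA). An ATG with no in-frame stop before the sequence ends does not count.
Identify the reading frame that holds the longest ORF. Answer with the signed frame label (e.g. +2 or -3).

Reverse complement (5'→3'): ATTTATCCCAATGAATTTCCGATAACTAAAATGCACACGGCTAAATTATGAAAATATGCCCGTGTAGCGTGTTAT
Frame +1: ATA ACA CGC TAC ACG GGC ATA TTT TCA TAA TTT AGC CGT GTG CAT TTT AGT TAT CGG AAA TTC ATT GGG ATA AAT — no ATG→stop ORF.
Frame +2: TAA CAC GCT ACA CGG GCA TAT TTT CAT AAT TTA GCC GTG TGC ATT TTA GTT ATC GGA AAT TCA TTG GGA TAA — no ATG→stop ORF.
Frame +3: AAC ACG CTA CAC GGG CAT ATT TTC ATA ATT TAG CCG TGT GCA TTT TAG TTA TCG GAA ATT CAT TGG GAT AAA — no ATG→stop ORF.
Frame -1: ATT TAT CCC AAT GAA TTT CCG ATA ACT AAA ATG CAC ACG GCT AAA TTA TGA AAA TAT GCC CGT GTA GCG TGT TAT — ATG at 31, stop TGA at 49 → 21 nt.
Frame -2: TTT ATC CCA ATG AAT TTC CGA TAA CTA AAA TGC ACA CGG CTA AAT TAT GAA AAT ATG CCC GTG TAG CGT GTT — ATG at 11, stop TAA at 23 → 15 nt; ATG at 56, stop TAG at 65 → 12 nt.
Frame -3: TTA TCC CAA TGA ATT TCC GAT AAC TAA AAT GCA CAC GGC TAA ATT ATG AAA ATA TGC CCG TGT AGC GTG TTA — no ATG→stop ORF.
Longest ORF is 21 nt in frame -1 (positions 31–51).

-1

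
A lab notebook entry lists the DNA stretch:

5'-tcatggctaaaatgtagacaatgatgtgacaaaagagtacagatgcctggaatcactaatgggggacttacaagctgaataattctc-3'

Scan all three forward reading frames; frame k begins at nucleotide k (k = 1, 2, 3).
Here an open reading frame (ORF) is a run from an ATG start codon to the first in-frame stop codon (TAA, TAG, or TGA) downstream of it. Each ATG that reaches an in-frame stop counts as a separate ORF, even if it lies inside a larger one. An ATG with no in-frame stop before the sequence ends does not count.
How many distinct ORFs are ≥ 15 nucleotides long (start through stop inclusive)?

3

Frame 1: TCA TGG CTA AAA TGT AGA CAA TGA TGT GAC AAA AGA GTA CAG ATG CCT GGA ATC ACT AAT GGG GGA CTT ACA AGC TGA ATA ATT CTC — ATG at 43, stop TGA at 76 → 36 nt.
Frame 2: CAT GGC TAA AAT GTA GAC AAT GAT GTG ACA AAA GAG TAC AGA TGC CTG GAA TCA CTA ATG GGG GAC TTA CAA GCT GAA TAA TTC — ATG at 59, stop TAA at 80 → 24 nt.
Frame 3: ATG GCT AAA ATG TAG ACA ATG ATG TGA CAA AAG AGT ACA GAT GCC TGG AAT CAC TAA TGG GGG ACT TAC AAG CTG AAT AAT TCT — ATG at 3, stop TAG at 15 → 15 nt; ATG at 12, stop TAG at 15 → 6 nt; ATG at 21, stop TGA at 27 → 9 nt; ATG at 24, stop TGA at 27 → 6 nt.
ORFs ≥ 15 nucleotides: frame 1 43–78 (36 nucleotides), frame 2 59–82 (24 nucleotides), frame 3 3–17 (15 nucleotides). Count = 3.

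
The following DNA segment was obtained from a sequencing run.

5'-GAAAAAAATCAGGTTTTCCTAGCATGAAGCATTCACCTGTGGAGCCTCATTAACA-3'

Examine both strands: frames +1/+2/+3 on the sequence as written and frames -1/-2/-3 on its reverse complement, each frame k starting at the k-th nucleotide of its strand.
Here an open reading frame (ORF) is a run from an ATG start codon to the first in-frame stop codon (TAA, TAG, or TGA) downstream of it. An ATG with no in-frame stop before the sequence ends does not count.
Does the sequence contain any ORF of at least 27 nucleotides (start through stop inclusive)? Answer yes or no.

yes

Reverse complement (5'→3'): TGTTAATGAGGCTCCACAGGTGAATGCTTCATGCTAGGAAAACCTGATTTTTTTC
Frame +1: GAA AAA AAT CAG GTT TTC CTA GCA TGA AGC ATT CAC CTG TGG AGC CTC ATT AAC — no ATG→stop ORF.
Frame +2: AAA AAA ATC AGG TTT TCC TAG CAT GAA GCA TTC ACC TGT GGA GCC TCA TTA ACA — no ATG→stop ORF.
Frame +3: AAA AAA TCA GGT TTT CCT AGC ATG AAG CAT TCA CCT GTG GAG CCT CAT TAA — ATG at 24, stop TAA at 51 → 30 nt.
Frame -1: TGT TAA TGA GGC TCC ACA GGT GAA TGC TTC ATG CTA GGA AAA CCT GAT TTT TTT — no ATG→stop ORF.
Frame -2: GTT AAT GAG GCT CCA CAG GTG AAT GCT TCA TGC TAG GAA AAC CTG ATT TTT TTC — no ATG→stop ORF.
Frame -3: TTA ATG AGG CTC CAC AGG TGA ATG CTT CAT GCT AGG AAA ACC TGA TTT TTT — ATG at 6, stop TGA at 21 → 18 nt; ATG at 24, stop TGA at 45 → 24 nt.
Frame +3 has an ORF of 30 nucleotides (positions 24–53) ≥ 27, so yes.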